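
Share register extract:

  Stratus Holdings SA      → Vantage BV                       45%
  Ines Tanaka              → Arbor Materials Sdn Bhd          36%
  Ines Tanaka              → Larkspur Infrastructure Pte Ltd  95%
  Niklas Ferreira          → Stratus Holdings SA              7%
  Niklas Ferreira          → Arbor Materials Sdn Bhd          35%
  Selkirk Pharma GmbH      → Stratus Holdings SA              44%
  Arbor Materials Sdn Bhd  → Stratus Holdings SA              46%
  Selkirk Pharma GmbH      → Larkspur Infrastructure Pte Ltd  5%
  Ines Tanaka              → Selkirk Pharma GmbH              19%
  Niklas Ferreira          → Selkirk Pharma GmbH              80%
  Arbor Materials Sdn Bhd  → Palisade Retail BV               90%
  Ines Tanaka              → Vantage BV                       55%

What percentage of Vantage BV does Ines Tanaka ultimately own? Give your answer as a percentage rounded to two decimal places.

Ines reaches Vantage along 3 paths.
Direct stake: 55% = 55%.
Via Selkirk → Stratus: 19% × 44% × 45% = 3.762%.
Via Arbor → Stratus: 36% × 46% × 45% = 7.452%.
Total: 55% + 3.762% + 7.452% = 66.214%.
Rounded: 66.21%.

66.21%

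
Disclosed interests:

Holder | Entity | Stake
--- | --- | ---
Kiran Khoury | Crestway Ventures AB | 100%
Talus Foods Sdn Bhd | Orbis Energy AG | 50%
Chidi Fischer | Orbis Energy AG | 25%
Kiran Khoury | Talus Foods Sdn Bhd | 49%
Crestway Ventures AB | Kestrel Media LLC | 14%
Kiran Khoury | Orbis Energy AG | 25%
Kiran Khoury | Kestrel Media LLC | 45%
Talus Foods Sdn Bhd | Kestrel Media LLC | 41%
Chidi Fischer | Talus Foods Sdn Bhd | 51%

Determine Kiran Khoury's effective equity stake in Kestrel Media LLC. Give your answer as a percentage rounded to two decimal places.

79.09%

Kiran reaches Kestrel along 3 paths.
Via Crestway: 100% × 14% = 14%.
Via Talus: 49% × 41% = 20.09%.
Direct stake: 45% = 45%.
Total: 14% + 20.09% + 45% = 79.09%.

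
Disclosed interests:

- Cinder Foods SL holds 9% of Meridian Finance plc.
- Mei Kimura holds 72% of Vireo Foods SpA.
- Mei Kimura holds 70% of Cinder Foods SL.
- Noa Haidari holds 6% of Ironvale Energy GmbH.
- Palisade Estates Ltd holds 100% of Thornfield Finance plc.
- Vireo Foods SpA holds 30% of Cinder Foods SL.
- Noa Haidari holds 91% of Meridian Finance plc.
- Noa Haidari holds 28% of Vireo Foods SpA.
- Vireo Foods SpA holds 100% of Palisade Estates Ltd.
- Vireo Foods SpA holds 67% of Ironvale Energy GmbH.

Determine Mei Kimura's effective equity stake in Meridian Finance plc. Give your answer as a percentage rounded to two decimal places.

Mei reaches Meridian along 2 paths.
Via Cinder: 70% × 9% = 6.3%.
Via Vireo → Cinder: 72% × 30% × 9% = 1.944%.
Total: 6.3% + 1.944% = 8.244%.
Rounded: 8.24%.

8.24%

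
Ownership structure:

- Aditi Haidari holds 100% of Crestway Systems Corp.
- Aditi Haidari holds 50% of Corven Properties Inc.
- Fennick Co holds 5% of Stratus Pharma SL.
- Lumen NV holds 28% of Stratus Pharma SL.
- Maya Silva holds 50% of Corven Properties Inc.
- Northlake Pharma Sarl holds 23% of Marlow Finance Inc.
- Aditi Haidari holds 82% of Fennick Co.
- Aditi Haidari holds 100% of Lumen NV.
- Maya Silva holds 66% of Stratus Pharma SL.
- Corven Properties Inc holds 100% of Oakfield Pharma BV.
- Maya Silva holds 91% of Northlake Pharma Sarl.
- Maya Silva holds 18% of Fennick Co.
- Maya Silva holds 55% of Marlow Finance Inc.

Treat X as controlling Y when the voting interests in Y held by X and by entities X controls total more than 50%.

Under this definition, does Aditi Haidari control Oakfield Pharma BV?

No

Aditi holds 82% of Fennick, so Aditi controls Fennick.
Aditi holds 100% of Lumen, so Aditi controls Lumen.
Aditi holds 100% of Crestway, so Aditi controls Crestway.
Neither Aditi nor any entity Aditi controls holds any voting interest in Oakfield.
So Aditi does not control Oakfield.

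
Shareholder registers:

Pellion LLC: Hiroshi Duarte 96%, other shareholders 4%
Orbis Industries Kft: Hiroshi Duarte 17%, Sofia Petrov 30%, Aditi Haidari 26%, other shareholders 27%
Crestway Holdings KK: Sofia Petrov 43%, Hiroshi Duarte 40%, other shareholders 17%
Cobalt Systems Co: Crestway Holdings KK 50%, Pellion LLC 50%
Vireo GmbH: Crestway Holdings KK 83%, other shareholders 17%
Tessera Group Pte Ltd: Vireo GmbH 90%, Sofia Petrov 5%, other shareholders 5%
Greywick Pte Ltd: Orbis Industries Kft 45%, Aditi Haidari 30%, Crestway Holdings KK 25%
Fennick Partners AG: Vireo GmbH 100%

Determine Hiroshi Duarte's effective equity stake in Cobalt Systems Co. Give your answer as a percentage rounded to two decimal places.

Hiroshi reaches Cobalt along 2 paths.
Via Crestway: 40% × 50% = 20%.
Via Pellion: 96% × 50% = 48%.
Total: 20% + 48% = 68%.
Rounded: 68.00%.

68.00%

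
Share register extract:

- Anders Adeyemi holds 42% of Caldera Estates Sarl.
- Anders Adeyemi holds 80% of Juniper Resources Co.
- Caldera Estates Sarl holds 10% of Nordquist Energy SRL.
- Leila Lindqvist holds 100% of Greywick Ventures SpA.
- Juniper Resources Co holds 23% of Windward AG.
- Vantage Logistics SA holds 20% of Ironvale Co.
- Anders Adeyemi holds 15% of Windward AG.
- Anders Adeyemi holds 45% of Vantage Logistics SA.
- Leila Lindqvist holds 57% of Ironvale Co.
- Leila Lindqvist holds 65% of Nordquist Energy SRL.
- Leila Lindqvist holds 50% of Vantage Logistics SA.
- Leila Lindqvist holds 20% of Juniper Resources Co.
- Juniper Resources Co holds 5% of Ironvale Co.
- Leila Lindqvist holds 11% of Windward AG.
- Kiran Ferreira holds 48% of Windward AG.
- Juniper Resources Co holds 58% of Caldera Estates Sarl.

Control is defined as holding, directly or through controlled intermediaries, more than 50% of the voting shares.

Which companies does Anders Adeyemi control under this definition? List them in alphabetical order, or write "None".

Anders holds 80% of Juniper, so Anders controls Juniper.
Juniper and Anders together hold 58% + 42% = 100% of Caldera, so Anders controls Caldera.
No other company's threshold is met.

Caldera Estates Sarl, Juniper Resources Co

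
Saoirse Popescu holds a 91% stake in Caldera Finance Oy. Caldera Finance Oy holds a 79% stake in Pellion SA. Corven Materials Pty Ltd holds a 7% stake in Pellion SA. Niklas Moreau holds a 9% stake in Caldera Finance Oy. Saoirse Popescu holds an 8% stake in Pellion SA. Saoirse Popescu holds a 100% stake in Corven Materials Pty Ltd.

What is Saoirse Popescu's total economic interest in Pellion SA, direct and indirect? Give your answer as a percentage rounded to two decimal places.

86.89%

Saoirse reaches Pellion along 3 paths.
Via Corven: 100% × 7% = 7%.
Via Caldera: 91% × 79% = 71.89%.
Direct stake: 8% = 8%.
Total: 7% + 71.89% + 8% = 86.89%.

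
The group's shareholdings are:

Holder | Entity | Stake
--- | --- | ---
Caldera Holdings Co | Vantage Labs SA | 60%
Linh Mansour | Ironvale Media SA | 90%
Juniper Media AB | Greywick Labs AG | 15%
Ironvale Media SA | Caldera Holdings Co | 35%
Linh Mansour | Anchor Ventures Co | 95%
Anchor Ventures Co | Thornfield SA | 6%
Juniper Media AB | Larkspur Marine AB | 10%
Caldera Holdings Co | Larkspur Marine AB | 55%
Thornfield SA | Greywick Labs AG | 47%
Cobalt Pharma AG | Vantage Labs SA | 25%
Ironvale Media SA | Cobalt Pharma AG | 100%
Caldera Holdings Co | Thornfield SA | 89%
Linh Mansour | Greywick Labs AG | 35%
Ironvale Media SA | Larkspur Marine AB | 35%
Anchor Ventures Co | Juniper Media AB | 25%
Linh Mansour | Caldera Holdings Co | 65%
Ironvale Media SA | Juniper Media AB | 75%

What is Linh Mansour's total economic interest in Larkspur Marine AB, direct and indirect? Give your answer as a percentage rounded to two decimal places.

Linh reaches Larkspur along 5 paths.
Via Ironvale → Juniper: 90% × 75% × 10% = 6.75%.
Via Anchor → Juniper: 95% × 25% × 10% = 2.375%.
Via Ironvale → Caldera: 90% × 35% × 55% = 17.325%.
Via Caldera: 65% × 55% = 35.75%.
Via Ironvale: 90% × 35% = 31.5%.
Total: 6.75% + 2.375% + 17.325% + 35.75% + 31.5% = 93.7%.
Rounded: 93.70%.

93.70%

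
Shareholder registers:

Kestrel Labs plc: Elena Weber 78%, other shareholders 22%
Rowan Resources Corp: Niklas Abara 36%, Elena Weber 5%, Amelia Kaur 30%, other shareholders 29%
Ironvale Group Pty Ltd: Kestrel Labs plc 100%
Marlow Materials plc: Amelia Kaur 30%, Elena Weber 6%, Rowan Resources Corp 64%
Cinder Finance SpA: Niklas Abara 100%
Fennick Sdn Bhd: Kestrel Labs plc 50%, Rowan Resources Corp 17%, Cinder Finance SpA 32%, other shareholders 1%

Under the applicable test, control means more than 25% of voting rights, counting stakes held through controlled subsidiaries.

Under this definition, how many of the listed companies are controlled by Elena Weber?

3

Elena holds 78% of Kestrel, so Elena controls Kestrel.
Kestrel holds 100% of Ironvale, so Elena controls Ironvale.
Kestrel holds 50% of Fennick, so Elena controls Fennick.
No other company's threshold is met.
Elena controls 3 companies.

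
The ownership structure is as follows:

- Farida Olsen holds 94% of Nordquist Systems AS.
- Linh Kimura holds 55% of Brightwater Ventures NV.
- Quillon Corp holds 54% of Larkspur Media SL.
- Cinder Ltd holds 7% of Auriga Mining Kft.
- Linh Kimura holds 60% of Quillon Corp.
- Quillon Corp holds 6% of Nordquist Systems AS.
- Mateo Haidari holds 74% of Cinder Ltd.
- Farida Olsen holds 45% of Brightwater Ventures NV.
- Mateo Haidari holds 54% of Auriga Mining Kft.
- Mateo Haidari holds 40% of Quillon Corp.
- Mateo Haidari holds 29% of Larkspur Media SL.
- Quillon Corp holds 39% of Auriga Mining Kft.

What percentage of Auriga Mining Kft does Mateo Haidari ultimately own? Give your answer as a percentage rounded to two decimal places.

74.78%

Mateo reaches Auriga along 3 paths.
Direct stake: 54% = 54%.
Via Cinder: 74% × 7% = 5.18%.
Via Quillon: 40% × 39% = 15.6%.
Total: 54% + 5.18% + 15.6% = 74.78%.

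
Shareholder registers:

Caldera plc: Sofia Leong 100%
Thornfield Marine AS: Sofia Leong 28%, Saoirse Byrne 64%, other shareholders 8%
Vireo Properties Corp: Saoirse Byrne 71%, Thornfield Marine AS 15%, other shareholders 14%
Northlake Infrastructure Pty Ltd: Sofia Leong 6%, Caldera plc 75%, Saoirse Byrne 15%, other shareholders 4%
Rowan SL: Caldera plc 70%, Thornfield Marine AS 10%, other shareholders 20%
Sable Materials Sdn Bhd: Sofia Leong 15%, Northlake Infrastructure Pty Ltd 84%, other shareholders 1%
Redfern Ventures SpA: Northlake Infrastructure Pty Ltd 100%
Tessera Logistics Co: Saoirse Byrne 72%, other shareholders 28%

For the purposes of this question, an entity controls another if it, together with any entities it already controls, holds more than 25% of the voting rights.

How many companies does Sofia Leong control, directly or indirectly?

6

Sofia holds 100% of Caldera, so Sofia controls Caldera.
Sofia holds 28% of Thornfield, so Sofia controls Thornfield.
Sofia and Caldera together hold 6% + 75% = 81% of Northlake, so Sofia controls Northlake.
Caldera and Thornfield together hold 70% + 10% = 80% of Rowan, so Sofia controls Rowan.
Sofia and Northlake together hold 15% + 84% = 99% of Sable, so Sofia controls Sable.
Northlake holds 100% of Redfern, so Sofia controls Redfern.
No other company's threshold is met.
Sofia controls 6 companies.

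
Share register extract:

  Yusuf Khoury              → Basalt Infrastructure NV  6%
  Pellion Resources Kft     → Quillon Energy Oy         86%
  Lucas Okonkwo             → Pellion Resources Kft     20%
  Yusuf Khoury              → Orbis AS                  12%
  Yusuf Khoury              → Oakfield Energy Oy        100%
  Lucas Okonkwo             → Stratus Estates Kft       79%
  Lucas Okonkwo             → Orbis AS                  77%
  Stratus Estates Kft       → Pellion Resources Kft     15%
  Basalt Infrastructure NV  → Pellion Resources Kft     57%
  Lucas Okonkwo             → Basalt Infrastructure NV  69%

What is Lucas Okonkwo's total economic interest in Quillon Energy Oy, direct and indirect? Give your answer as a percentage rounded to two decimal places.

61.21%

Lucas reaches Quillon along 3 paths.
Via Pellion: 20% × 86% = 17.2%.
Via Basalt → Pellion: 69% × 57% × 86% = 33.8238%.
Via Stratus → Pellion: 79% × 15% × 86% = 10.191%.
Total: 17.2% + 33.8238% + 10.191% = 61.2148%.
Rounded: 61.21%.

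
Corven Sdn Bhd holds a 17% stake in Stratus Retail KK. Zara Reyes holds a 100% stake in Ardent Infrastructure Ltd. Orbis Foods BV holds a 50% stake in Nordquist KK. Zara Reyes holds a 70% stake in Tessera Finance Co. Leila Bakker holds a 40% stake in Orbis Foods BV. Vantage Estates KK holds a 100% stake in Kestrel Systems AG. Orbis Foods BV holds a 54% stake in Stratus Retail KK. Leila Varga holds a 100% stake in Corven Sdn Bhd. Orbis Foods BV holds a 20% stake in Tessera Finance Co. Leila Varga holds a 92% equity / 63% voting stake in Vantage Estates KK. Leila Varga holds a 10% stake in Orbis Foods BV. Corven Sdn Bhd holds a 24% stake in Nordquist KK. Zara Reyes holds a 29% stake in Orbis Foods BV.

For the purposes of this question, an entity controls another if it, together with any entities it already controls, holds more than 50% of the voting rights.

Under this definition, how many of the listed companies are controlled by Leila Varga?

Leila Varga holds 63% of Vantage, so Leila Varga controls Vantage.
Leila Varga holds 100% of Corven, so Leila Varga controls Corven.
Vantage holds 100% of Kestrel, so Leila Varga controls Kestrel.
No other company's threshold is met.
Leila Varga controls 3 companies.

3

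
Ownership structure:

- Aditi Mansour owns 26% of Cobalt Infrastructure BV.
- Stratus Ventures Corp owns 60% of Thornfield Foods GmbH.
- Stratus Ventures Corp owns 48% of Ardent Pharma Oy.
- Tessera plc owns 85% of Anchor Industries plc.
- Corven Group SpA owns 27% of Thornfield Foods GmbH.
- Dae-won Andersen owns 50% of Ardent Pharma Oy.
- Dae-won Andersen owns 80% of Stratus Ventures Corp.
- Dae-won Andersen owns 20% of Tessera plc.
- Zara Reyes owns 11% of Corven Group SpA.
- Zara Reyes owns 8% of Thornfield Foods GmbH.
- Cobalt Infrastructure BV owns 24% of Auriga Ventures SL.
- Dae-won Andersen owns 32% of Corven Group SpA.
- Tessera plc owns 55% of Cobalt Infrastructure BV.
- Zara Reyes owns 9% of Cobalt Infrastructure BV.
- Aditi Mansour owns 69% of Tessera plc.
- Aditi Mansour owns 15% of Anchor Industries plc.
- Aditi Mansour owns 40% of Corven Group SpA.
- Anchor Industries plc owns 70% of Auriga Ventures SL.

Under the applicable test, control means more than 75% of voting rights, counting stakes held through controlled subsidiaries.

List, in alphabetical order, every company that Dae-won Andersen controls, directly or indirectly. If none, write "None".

Ardent Pharma Oy, Stratus Ventures Corp

Dae-won holds 80% of Stratus, so Dae-won controls Stratus.
Dae-won and Stratus together hold 50% + 48% = 98% of Ardent, so Dae-won controls Ardent.
No other company's threshold is met.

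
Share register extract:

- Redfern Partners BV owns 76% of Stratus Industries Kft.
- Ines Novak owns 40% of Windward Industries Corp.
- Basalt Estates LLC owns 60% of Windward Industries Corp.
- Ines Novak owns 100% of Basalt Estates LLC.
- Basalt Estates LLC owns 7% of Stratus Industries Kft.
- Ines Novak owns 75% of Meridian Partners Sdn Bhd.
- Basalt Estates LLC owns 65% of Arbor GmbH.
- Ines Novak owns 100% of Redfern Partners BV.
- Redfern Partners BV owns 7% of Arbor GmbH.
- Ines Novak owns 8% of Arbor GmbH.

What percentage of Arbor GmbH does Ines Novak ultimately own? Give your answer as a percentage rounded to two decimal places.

80.00%

Ines reaches Arbor along 3 paths.
Via Basalt: 100% × 65% = 65%.
Direct stake: 8% = 8%.
Via Redfern: 100% × 7% = 7%.
Total: 65% + 8% + 7% = 80%.
Rounded: 80.00%.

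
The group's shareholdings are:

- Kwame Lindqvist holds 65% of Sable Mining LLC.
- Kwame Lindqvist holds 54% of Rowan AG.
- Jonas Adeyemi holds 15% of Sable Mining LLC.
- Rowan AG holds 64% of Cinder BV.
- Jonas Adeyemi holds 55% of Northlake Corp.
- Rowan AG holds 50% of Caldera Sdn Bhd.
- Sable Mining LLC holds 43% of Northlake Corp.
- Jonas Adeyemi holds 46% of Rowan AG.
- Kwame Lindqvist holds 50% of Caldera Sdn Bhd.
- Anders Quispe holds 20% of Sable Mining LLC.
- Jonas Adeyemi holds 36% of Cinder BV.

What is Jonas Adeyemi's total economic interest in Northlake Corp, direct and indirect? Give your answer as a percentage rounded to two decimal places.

Jonas reaches Northlake along 2 paths.
Via Sable: 15% × 43% = 6.45%.
Direct stake: 55% = 55%.
Total: 6.45% + 55% = 61.45%.

61.45%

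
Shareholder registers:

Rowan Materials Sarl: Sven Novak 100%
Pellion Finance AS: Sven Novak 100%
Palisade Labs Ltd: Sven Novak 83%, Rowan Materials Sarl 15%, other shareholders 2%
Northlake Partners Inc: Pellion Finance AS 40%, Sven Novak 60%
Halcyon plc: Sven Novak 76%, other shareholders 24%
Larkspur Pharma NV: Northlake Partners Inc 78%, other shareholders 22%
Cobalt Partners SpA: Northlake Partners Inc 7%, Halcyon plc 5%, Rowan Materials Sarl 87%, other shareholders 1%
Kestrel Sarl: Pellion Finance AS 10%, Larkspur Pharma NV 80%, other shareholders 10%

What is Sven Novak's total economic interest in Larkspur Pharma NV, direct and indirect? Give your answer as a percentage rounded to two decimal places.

Sven reaches Larkspur along 2 paths.
Via Pellion → Northlake: 100% × 40% × 78% = 31.2%.
Via Northlake: 60% × 78% = 46.8%.
Total: 31.2% + 46.8% = 78%.
Rounded: 78.00%.

78.00%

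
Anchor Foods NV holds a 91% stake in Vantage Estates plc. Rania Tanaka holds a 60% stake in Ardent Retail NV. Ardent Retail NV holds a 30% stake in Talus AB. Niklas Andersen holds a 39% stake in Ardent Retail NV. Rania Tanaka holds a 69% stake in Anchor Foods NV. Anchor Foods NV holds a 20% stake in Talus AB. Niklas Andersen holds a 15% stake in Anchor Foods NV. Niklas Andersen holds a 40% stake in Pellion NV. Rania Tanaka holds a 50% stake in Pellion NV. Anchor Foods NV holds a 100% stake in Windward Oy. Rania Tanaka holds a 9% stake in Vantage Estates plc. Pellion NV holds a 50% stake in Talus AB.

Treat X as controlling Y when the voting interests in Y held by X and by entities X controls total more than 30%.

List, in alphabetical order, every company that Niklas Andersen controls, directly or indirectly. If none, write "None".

Ardent Retail NV, Pellion NV, Talus AB

Niklas holds 39% of Ardent, so Niklas controls Ardent.
Niklas holds 40% of Pellion, so Niklas controls Pellion.
Ardent and Pellion together hold 30% + 50% = 80% of Talus, so Niklas controls Talus.
No other company's threshold is met.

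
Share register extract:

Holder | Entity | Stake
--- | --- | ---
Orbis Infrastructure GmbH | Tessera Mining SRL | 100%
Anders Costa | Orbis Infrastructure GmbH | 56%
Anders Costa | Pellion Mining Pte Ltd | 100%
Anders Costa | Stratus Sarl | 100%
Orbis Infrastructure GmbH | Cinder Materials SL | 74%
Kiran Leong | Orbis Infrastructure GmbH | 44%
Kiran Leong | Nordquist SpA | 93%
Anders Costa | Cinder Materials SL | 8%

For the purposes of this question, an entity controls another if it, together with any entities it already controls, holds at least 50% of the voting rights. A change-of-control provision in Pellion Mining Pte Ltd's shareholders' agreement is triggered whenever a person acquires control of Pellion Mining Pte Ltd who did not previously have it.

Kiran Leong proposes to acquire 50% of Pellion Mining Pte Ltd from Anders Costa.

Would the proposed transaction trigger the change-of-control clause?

The purchase adds only to Kiran's holdings (Anders's stake shrinks), so Kiran is the only person who could newly come to control Pellion.
Kiran holds 93% of Nordquist, so Kiran controls Nordquist.
Neither Kiran nor any entity Kiran controls holds any voting interest in Pellion.
So before the transaction, Kiran does not control Pellion.
After the purchase, Kiran holds 50% of Pellion directly, and Anders's stake falls to 50%.
Kiran holds 50% of Pellion, so Kiran controls Pellion.
Kiran did not control Pellion before and does after, so the clause is triggered.

Yes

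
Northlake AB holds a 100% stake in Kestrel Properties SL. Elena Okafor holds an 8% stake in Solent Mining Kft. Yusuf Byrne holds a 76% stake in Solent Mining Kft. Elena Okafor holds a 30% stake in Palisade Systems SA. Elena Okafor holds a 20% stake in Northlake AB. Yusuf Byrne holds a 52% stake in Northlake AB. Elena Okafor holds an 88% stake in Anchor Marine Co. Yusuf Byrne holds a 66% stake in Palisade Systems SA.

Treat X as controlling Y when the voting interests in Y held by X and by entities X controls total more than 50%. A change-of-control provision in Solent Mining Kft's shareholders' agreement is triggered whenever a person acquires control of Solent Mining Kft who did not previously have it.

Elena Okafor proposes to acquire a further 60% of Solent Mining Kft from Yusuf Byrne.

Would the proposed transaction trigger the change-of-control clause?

The purchase adds only to Elena's holdings (Yusuf's stake shrinks), so Elena is the only person who could newly come to control Solent.
Elena holds 88% of Anchor, so Elena controls Anchor.
In Solent, Elena's side holds only 8%, not > 50%.
So before the transaction, Elena does not control Solent.
After the purchase, Elena's direct stake in Solent rises to 8% + 60% = 68%, and Yusuf's stake falls to 16%.
Elena holds 68% of Solent, so Elena controls Solent.
Elena did not control Solent before and does after, so the clause is triggered.

Yes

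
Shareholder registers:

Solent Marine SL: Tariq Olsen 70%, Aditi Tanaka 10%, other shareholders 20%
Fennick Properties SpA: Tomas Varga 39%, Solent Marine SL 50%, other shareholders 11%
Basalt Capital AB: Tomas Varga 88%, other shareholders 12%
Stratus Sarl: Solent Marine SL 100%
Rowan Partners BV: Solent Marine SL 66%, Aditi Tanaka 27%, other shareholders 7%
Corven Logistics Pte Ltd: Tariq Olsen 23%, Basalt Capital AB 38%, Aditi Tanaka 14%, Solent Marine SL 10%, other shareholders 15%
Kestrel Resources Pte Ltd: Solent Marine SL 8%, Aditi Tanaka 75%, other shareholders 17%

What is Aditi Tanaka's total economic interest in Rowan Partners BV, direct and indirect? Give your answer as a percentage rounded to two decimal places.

Aditi reaches Rowan along 2 paths.
Via Solent: 10% × 66% = 6.6%.
Direct stake: 27% = 27%.
Total: 6.6% + 27% = 33.6%.
Rounded: 33.60%.

33.60%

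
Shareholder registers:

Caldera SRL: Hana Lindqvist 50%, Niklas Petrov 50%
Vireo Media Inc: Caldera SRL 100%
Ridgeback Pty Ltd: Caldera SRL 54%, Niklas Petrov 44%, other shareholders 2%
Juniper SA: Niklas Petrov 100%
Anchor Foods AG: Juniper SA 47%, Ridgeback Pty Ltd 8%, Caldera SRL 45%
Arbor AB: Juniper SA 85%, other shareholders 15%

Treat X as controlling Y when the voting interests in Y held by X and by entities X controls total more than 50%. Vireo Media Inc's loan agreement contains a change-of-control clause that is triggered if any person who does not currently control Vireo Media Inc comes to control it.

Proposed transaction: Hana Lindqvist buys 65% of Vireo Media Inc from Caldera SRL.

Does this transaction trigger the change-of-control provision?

Yes

The purchase adds only to Hana's holdings (Caldera's stake shrinks), so Hana is the only person who could newly come to control Vireo.
Hana's largest direct stake is 50% in Caldera, which does not meet the threshold, so Hana controls no company.
Neither Hana nor any entity Hana controls holds any voting interest in Vireo.
So before the transaction, Hana does not control Vireo.
After the purchase, Hana holds 65% of Vireo directly, and Caldera's stake falls to 35%.
Hana holds 65% of Vireo, so Hana controls Vireo.
Hana did not control Vireo before and does after, so the clause is triggered.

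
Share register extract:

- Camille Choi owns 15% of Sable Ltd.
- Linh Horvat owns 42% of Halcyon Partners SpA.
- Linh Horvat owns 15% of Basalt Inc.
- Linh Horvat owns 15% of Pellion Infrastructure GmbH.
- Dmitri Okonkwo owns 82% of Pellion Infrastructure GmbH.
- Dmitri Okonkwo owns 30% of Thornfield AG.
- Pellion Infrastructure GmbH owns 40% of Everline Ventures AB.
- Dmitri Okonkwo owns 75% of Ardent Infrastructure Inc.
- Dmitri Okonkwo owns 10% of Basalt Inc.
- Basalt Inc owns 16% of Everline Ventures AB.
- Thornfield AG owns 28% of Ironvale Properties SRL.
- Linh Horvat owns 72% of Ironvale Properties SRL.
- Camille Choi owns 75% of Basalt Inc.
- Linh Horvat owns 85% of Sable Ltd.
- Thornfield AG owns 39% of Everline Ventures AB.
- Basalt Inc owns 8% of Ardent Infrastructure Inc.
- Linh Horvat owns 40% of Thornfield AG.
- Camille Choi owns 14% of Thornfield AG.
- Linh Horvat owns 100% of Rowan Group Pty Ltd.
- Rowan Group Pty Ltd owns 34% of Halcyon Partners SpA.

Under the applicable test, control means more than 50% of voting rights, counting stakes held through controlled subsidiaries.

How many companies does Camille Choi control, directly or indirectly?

Camille holds 75% of Basalt, so Camille controls Basalt.
No other company's threshold is met.
Camille controls 1 company.

1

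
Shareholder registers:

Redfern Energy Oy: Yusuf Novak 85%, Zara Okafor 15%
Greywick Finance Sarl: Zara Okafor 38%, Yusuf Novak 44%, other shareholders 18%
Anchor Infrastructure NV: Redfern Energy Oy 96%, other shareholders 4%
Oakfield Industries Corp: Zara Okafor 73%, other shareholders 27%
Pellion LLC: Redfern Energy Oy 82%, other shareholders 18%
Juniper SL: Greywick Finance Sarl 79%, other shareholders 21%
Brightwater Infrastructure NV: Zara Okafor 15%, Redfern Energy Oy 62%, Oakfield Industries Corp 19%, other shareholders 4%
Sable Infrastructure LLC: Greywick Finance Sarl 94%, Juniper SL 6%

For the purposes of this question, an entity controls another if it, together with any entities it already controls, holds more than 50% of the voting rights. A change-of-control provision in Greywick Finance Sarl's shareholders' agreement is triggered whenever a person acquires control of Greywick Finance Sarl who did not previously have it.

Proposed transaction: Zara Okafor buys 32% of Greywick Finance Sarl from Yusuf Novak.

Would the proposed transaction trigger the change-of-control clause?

The purchase adds only to Zara's holdings (Yusuf's stake shrinks), so Zara is the only person who could newly come to control Greywick.
Zara holds 73% of Oakfield, so Zara controls Oakfield.
In Greywick, Zara's side holds only 38%, not > 50%.
So before the transaction, Zara does not control Greywick.
After the purchase, Zara's direct stake in Greywick rises to 38% + 32% = 70%, and Yusuf's stake falls to 12%.
Zara holds 70% of Greywick, so Zara controls Greywick.
Zara did not control Greywick before and does after, so the clause is triggered.

Yes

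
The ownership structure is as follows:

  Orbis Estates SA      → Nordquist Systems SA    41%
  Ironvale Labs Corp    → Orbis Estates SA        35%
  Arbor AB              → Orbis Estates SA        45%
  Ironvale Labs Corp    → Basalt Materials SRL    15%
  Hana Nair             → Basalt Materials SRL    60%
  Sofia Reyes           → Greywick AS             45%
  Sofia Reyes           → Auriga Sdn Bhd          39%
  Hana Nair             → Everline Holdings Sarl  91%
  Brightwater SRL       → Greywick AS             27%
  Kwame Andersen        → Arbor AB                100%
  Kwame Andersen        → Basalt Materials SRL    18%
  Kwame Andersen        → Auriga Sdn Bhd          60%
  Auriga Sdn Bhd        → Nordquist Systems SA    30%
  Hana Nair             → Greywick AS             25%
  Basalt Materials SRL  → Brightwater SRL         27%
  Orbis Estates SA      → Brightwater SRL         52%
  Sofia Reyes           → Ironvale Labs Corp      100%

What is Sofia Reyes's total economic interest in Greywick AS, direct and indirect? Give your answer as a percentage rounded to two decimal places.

Sofia reaches Greywick along 3 paths.
Via Ironvale → Basalt → Brightwater: 100% × 15% × 27% × 27% = 1.0935%.
Via Ironvale → Orbis → Brightwater: 100% × 35% × 52% × 27% = 4.914%.
Direct stake: 45% = 45%.
Total: 1.0935% + 4.914% + 45% = 51.0075%.
Rounded: 51.01%.

51.01%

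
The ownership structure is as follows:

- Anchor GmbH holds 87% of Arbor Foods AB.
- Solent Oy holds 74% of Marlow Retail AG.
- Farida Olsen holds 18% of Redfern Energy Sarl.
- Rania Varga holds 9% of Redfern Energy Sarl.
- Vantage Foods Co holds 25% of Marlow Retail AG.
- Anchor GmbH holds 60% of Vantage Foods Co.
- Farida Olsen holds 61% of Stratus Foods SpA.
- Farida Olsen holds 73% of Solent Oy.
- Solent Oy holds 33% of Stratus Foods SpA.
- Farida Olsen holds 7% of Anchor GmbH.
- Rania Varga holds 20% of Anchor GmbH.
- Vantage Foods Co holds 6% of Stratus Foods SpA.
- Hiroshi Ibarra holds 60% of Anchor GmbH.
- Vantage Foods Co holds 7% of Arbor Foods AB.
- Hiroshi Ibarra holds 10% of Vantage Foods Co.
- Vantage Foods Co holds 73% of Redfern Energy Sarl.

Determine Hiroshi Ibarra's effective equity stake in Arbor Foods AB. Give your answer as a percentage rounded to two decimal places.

Hiroshi reaches Arbor along 3 paths.
Via Anchor: 60% × 87% = 52.2%.
Via Vantage: 10% × 7% = 0.7%.
Via Anchor → Vantage: 60% × 60% × 7% = 2.52%.
Total: 52.2% + 0.7% + 2.52% = 55.42%.

55.42%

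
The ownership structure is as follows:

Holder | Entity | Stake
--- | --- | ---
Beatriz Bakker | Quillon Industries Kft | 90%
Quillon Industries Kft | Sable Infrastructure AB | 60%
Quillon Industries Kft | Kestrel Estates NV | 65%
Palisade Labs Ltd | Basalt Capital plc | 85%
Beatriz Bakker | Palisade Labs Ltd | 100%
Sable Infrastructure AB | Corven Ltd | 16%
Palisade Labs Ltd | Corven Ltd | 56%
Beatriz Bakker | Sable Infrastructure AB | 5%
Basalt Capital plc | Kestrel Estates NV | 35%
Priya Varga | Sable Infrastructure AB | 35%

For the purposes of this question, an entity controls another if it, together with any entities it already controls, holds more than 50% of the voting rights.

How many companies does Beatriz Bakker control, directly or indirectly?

Beatriz holds 90% of Quillon, so Beatriz controls Quillon.
Quillon and Beatriz together hold 60% + 5% = 65% of Sable, so Beatriz controls Sable.
Beatriz holds 100% of Palisade, so Beatriz controls Palisade.
Palisade and Sable together hold 56% + 16% = 72% of Corven, so Beatriz controls Corven.
Palisade holds 85% of Basalt, so Beatriz controls Basalt.
Quillon and Basalt together hold 65% + 35% = 100% of Kestrel, so Beatriz controls Kestrel.
Beatriz controls 6 companies.

6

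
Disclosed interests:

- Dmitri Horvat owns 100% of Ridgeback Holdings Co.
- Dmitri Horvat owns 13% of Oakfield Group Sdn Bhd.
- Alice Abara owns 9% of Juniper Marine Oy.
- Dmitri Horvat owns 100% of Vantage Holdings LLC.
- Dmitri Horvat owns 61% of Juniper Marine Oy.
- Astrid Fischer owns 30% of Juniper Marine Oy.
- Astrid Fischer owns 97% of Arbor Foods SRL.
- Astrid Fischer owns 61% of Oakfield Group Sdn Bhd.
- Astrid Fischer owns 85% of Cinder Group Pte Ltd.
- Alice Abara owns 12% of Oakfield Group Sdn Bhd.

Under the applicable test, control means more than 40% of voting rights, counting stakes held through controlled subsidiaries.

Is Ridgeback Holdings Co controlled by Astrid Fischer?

No

Astrid holds 61% of Oakfield, so Astrid controls Oakfield.
Astrid holds 97% of Arbor, so Astrid controls Arbor.
Astrid holds 85% of Cinder, so Astrid controls Cinder.
Neither Astrid nor any entity Astrid controls holds any voting interest in Ridgeback.
So Astrid does not control Ridgeback.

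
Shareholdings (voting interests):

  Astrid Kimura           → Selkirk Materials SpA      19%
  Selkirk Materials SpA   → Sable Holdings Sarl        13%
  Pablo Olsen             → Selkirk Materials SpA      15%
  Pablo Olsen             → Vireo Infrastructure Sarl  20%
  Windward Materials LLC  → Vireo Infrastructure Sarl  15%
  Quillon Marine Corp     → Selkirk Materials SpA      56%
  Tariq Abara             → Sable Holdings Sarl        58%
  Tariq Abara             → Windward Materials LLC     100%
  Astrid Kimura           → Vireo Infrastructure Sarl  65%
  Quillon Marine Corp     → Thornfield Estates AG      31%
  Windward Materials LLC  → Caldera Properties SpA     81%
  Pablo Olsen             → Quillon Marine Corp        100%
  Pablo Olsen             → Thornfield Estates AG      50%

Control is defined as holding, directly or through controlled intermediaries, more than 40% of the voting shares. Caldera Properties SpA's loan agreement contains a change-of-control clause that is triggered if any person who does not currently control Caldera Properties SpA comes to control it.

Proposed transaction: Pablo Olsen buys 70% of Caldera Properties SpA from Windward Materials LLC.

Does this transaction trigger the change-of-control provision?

Yes

The purchase adds only to Pablo's holdings (Windward's stake shrinks), so Pablo is the only person who could newly come to control Caldera.
Pablo holds 100% of Quillon, so Pablo controls Quillon.
Quillon and Pablo together hold 56% + 15% = 71% of Selkirk, so Pablo controls Selkirk.
Quillon and Pablo together hold 31% + 50% = 81% of Thornfield, so Pablo controls Thornfield.
Neither Pablo nor any entity Pablo controls holds any voting interest in Caldera.
So before the transaction, Pablo does not control Caldera.
After the purchase, Pablo holds 70% of Caldera directly, and Windward's stake falls to 11%.
Pablo holds 70% of Caldera, so Pablo controls Caldera.
Pablo did not control Caldera before and does after, so the clause is triggered.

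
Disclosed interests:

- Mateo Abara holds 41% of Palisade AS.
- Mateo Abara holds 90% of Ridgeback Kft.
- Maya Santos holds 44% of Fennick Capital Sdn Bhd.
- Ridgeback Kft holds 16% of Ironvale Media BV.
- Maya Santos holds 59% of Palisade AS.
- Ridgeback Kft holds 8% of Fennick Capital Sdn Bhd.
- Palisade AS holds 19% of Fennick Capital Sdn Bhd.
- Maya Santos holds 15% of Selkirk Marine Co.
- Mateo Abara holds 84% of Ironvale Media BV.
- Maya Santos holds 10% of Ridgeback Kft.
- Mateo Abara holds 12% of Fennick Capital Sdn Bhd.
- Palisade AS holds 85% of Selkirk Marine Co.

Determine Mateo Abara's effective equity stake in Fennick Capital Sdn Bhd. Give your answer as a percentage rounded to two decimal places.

26.99%

Mateo reaches Fennick along 3 paths.
Via Ridgeback: 90% × 8% = 7.2%.
Via Palisade: 41% × 19% = 7.79%.
Direct stake: 12% = 12%.
Total: 7.2% + 7.79% + 12% = 26.99%.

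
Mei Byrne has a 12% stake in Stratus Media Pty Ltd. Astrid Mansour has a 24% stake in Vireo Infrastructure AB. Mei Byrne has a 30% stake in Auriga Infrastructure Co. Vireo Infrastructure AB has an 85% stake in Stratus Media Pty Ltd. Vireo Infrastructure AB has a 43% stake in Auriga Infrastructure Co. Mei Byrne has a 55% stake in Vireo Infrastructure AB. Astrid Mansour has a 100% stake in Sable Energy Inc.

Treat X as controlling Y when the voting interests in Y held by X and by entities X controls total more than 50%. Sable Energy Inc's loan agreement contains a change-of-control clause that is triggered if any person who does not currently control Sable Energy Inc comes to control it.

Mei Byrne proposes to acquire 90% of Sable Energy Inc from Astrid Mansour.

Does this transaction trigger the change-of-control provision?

The purchase adds only to Mei's holdings (Astrid's stake shrinks), so Mei is the only person who could newly come to control Sable.
Mei holds 55% of Vireo, so Mei controls Vireo.
Vireo and Mei together hold 85% + 12% = 97% of Stratus, so Mei controls Stratus.
Vireo and Mei together hold 43% + 30% = 73% of Auriga, so Mei controls Auriga.
Neither Mei nor any entity Mei controls holds any voting interest in Sable.
So before the transaction, Mei does not control Sable.
After the purchase, Mei holds 90% of Sable directly, and Astrid's stake falls to 10%.
Mei holds 90% of Sable, so Mei controls Sable.
Mei did not control Sable before and does after, so the clause is triggered.

Yes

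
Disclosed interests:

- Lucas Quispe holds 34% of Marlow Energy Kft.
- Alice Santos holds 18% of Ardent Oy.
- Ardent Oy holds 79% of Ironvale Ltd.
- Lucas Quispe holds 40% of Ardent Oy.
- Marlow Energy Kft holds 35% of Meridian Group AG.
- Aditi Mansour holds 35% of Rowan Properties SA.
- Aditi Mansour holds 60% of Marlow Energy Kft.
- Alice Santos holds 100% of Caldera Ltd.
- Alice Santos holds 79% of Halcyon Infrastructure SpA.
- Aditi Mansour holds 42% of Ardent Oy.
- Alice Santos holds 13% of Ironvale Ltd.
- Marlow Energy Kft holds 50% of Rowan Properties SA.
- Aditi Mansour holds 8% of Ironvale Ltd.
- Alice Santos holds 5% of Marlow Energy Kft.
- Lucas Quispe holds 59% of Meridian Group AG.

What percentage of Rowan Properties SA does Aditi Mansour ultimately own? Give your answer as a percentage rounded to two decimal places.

Aditi reaches Rowan along 2 paths.
Via Marlow: 60% × 50% = 30%.
Direct stake: 35% = 35%.
Total: 30% + 35% = 65%.
Rounded: 65.00%.

65.00%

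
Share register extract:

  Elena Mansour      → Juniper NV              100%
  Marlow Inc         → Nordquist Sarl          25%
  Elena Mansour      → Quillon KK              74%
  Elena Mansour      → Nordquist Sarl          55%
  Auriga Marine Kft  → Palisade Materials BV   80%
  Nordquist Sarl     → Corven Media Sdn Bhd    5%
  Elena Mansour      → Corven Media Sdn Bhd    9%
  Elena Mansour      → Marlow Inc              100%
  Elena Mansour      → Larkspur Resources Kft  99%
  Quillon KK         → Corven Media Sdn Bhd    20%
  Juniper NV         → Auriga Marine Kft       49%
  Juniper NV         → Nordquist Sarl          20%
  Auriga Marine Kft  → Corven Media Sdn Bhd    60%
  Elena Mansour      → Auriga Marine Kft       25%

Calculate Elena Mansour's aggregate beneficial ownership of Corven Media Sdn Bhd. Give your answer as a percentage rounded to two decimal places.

Elena reaches Corven along 7 paths.
Via Quillon: 74% × 20% = 14.8%.
Via Juniper → Auriga: 100% × 49% × 60% = 29.4%.
Via Auriga: 25% × 60% = 15%.
Direct stake: 9% = 9%.
Via Nordquist: 55% × 5% = 2.75%.
Via Juniper → Nordquist: 100% × 20% × 5% = 1%.
Via Marlow → Nordquist: 100% × 25% × 5% = 1.25%.
Total: 14.8% + 29.4% + 15% + 9% + 2.75% + 1% + 1.25% = 73.2%.
Rounded: 73.20%.

73.20%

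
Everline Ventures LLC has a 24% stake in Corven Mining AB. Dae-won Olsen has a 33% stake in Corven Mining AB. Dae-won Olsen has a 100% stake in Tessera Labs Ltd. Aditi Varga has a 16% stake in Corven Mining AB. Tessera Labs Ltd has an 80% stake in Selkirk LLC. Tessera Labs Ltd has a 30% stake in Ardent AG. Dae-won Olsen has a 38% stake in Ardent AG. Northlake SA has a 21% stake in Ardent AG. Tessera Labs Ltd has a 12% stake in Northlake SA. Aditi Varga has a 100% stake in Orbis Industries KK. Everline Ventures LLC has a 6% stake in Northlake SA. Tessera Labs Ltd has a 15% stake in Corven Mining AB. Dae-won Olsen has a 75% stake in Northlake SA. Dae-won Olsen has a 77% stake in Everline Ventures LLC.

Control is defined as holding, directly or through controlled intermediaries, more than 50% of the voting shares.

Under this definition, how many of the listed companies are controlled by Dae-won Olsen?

Dae-won holds 100% of Tessera, so Dae-won controls Tessera.
Dae-won holds 77% of Everline, so Dae-won controls Everline.
Everline and Dae-won and Tessera together hold 24% + 33% + 15% = 72% of Corven, so Dae-won controls Corven.
Everline and Dae-won and Tessera together hold 6% + 75% + 12% = 93% of Northlake, so Dae-won controls Northlake.
Tessera and Northlake and Dae-won together hold 30% + 21% + 38% = 89% of Ardent, so Dae-won controls Ardent.
Tessera holds 80% of Selkirk, so Dae-won controls Selkirk.
No other company's threshold is met.
Dae-won controls 6 companies.

6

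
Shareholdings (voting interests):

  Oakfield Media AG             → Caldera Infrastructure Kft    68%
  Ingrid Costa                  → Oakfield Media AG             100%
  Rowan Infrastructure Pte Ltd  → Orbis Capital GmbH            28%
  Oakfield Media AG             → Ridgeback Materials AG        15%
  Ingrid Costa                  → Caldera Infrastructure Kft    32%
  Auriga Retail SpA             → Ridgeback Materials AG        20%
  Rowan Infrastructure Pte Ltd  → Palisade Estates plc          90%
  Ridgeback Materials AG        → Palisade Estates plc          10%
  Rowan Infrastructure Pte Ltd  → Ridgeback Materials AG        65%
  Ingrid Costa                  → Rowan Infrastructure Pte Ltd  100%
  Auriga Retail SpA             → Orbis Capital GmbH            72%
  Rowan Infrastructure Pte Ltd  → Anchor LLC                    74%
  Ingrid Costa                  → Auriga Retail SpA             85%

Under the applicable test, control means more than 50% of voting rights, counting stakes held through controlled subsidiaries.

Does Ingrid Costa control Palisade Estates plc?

Ingrid holds 100% of Oakfield, so Ingrid controls Oakfield.
Ingrid holds 100% of Rowan, so Ingrid controls Rowan.
Ingrid holds 85% of Auriga, so Ingrid controls Auriga.
Oakfield and Auriga and Rowan together hold 15% + 20% + 65% = 100% of Ridgeback, so Ingrid controls Ridgeback.
Ridgeback and Rowan together hold 10% + 90% = 100% of Palisade, so Ingrid controls Palisade.

Yes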